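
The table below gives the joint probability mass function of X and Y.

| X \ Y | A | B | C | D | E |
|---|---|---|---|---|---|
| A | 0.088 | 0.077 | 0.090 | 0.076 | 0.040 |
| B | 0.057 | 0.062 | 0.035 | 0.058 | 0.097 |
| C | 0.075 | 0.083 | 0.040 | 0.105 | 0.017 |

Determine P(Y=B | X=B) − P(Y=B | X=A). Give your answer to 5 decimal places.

-0.00690

P(X=B) = 0.057 + 0.062 + 0.035 + 0.058 + 0.097 = 0.309; P(Y=B | X=B) = 0.062/0.309 = 0.200647.
P(X=A) = 0.088 + 0.077 + 0.090 + 0.076 + 0.040 = 0.371; P(Y=B | X=A) = 0.077/0.371 = 0.207547.
Difference = -0.00690.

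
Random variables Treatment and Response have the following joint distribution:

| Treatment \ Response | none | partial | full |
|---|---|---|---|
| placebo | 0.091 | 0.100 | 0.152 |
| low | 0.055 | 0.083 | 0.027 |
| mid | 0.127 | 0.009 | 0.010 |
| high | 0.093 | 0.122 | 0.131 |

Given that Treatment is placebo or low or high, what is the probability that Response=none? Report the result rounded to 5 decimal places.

P(Treatment=placebo) = 0.091 + 0.100 + 0.152 = 0.343.
P(Treatment=low) = 0.055 + 0.083 + 0.027 = 0.165.
P(Treatment=high) = 0.093 + 0.122 + 0.131 = 0.346.
P(Treatment ∈ {placebo, low, high}) = 0.343 + 0.165 + 0.346 = 0.854; P(Response=none, Treatment ∈ {placebo, low, high}) = 0.091 + 0.055 + 0.093 = 0.239.
P(Response=none | Treatment ∈ {placebo, low, high}) = 0.239/0.854 = 0.27986.

0.27986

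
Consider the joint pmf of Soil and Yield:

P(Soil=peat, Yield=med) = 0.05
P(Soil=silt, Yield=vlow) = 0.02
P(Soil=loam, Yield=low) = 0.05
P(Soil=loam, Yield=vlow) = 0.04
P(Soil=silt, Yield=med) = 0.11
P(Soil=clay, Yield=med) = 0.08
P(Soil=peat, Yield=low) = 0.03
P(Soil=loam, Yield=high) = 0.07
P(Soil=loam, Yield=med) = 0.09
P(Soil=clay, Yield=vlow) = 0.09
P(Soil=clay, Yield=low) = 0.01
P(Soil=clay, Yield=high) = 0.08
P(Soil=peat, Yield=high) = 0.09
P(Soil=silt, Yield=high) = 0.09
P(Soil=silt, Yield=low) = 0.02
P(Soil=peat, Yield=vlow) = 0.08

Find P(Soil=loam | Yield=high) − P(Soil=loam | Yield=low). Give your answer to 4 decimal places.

-0.2424

P(Yield=high) = 0.07 + 0.08 + 0.09 + 0.09 = 0.33; P(Soil=loam | Yield=high) = 0.07/0.33 = 0.21212.
P(Yield=low) = 0.05 + 0.01 + 0.02 + 0.03 = 0.11; P(Soil=loam | Yield=low) = 0.05/0.11 = 0.45455.
Difference = -0.2424.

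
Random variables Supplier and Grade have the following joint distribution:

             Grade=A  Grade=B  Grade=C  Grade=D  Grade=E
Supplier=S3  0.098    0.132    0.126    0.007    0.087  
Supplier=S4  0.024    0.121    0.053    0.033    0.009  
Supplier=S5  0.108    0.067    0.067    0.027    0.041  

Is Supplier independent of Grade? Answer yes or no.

no

P(Supplier=S4) = 0.240 and P(Grade=B) = 0.320, so their product is 0.07680, but P(Supplier=S4, Grade=B) = 0.121. Since these differ, Supplier and Grade are not independent.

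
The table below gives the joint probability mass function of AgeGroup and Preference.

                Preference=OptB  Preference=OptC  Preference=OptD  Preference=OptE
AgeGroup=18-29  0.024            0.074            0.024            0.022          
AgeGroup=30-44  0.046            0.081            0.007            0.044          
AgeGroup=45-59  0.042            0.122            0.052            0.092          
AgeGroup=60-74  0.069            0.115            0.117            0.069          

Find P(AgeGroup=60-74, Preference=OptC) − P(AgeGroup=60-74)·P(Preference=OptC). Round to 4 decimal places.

-0.0300

P(AgeGroup=60-74) = 0.069 + 0.115 + 0.117 + 0.069 = 0.370.
P(Preference=OptC) = 0.074 + 0.081 + 0.122 + 0.115 = 0.392.
P(AgeGroup=60-74, Preference=OptC) − P(AgeGroup=60-74)P(Preference=OptC) = 0.115 − 0.370×0.392 = -0.0300.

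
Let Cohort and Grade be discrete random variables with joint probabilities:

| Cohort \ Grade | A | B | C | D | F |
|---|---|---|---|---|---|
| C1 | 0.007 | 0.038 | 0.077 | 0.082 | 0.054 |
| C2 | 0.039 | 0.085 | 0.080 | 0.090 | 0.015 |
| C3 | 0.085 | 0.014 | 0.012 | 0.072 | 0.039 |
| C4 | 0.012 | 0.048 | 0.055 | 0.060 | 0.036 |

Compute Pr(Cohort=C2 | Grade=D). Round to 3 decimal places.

P(Grade=D) = 0.082 + 0.090 + 0.072 + 0.060 = 0.304.
P(Cohort=C2 | Grade=D) = 0.090/0.304 = 0.296.

0.296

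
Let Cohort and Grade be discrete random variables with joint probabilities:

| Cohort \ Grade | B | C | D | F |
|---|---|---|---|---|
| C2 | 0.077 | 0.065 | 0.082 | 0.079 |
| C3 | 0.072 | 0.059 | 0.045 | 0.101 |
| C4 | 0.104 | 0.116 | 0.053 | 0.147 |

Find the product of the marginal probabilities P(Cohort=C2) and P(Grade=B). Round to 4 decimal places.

0.0767

P(Cohort=C2) = 0.077 + 0.065 + 0.082 + 0.079 = 0.303.
P(Grade=B) = 0.077 + 0.072 + 0.104 = 0.253.
Product: 0.303 × 0.253 = 0.0767.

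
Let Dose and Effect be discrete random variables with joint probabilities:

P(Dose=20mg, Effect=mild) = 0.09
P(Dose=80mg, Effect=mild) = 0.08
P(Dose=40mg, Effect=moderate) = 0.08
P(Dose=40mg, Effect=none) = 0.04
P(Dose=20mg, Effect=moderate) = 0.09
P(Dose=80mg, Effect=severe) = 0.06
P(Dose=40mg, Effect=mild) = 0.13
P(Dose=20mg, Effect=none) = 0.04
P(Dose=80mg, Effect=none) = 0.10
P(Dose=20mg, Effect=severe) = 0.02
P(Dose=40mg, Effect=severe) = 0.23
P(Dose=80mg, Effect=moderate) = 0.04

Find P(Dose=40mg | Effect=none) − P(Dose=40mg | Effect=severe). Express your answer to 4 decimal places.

-0.5197

P(Effect=none) = 0.04 + 0.04 + 0.10 = 0.18; P(Dose=40mg | Effect=none) = 0.04/0.18 = 0.22222.
P(Effect=severe) = 0.02 + 0.23 + 0.06 = 0.31; P(Dose=40mg | Effect=severe) = 0.23/0.31 = 0.74194.
Difference = -0.5197.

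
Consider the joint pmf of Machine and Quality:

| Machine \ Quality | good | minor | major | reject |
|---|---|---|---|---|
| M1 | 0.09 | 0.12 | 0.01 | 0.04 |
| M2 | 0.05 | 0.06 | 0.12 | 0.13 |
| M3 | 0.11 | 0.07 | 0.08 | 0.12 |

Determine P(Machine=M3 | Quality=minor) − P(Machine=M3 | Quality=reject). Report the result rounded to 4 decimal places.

-0.1338

P(Quality=minor) = 0.12 + 0.06 + 0.07 = 0.25; P(Machine=M3 | Quality=minor) = 0.07/0.25 = 0.28000.
P(Quality=reject) = 0.04 + 0.13 + 0.12 = 0.29; P(Machine=M3 | Quality=reject) = 0.12/0.29 = 0.41379.
Difference = -0.1338.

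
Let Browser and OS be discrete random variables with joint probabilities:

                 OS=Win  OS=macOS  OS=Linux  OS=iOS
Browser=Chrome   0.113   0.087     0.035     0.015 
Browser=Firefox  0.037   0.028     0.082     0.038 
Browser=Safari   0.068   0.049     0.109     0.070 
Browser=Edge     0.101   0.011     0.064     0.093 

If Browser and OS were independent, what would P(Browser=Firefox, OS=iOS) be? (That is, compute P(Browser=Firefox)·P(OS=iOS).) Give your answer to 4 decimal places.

P(Browser=Firefox) = 0.037 + 0.028 + 0.082 + 0.038 = 0.185.
P(OS=iOS) = 0.015 + 0.038 + 0.070 + 0.093 = 0.216.
Product: 0.185 × 0.216 = 0.0400.

0.0400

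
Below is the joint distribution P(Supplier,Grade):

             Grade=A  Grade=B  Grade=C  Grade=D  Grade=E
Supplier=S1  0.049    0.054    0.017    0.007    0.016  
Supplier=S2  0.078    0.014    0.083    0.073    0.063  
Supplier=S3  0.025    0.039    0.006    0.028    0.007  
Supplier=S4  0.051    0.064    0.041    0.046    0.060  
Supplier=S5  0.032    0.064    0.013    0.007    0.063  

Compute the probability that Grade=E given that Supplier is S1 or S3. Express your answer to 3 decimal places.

P(Supplier=S1) = 0.049 + 0.054 + 0.017 + 0.007 + 0.016 = 0.143.
P(Supplier=S3) = 0.025 + 0.039 + 0.006 + 0.028 + 0.007 = 0.105.
P(Supplier ∈ {S1, S3}) = 0.143 + 0.105 = 0.248; P(Grade=E, Supplier ∈ {S1, S3}) = 0.016 + 0.007 = 0.023.
P(Grade=E | Supplier ∈ {S1, S3}) = 0.023/0.248 = 0.093.

0.093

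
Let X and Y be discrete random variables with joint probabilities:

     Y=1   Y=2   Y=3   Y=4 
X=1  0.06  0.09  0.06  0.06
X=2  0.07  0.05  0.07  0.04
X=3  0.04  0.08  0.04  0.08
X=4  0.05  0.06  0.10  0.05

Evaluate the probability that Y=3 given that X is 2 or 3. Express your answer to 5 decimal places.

0.23404

P(X=2) = 0.07 + 0.05 + 0.07 + 0.04 = 0.23.
P(X=3) = 0.04 + 0.08 + 0.04 + 0.08 = 0.24.
P(X ∈ {2, 3}) = 0.23 + 0.24 = 0.47; P(Y=3, X ∈ {2, 3}) = 0.07 + 0.04 = 0.11.
P(Y=3 | X ∈ {2, 3}) = 0.11/0.47 = 0.23404.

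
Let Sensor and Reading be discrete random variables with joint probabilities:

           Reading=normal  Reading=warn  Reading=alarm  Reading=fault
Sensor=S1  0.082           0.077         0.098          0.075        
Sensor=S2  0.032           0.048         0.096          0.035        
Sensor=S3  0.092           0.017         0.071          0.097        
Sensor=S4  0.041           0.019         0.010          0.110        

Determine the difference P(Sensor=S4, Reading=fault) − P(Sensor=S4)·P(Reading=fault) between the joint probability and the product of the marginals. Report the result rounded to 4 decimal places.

P(Sensor=S4) = 0.041 + 0.019 + 0.010 + 0.110 = 0.180.
P(Reading=fault) = 0.075 + 0.035 + 0.097 + 0.110 = 0.317.
P(Sensor=S4, Reading=fault) − P(Sensor=S4)P(Reading=fault) = 0.110 − 0.180×0.317 = 0.0529.

0.0529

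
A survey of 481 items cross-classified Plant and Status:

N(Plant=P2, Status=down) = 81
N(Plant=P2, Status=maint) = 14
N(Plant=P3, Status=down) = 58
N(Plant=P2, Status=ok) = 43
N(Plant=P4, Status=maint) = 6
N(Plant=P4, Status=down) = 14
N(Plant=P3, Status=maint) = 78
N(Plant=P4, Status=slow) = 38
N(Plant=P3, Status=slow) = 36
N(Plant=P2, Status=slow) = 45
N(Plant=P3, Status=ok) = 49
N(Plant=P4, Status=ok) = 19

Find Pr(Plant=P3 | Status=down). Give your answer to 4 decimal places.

Total with Status=down: 81 + 58 + 14 = 153.
P(Plant=P3 | Status=down) = 58/153 = 0.3791.

0.3791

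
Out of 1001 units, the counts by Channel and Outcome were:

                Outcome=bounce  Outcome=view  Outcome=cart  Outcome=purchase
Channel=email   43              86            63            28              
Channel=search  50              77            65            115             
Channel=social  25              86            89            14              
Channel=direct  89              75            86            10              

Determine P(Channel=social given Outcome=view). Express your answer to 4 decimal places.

Total with Outcome=view: 86 + 77 + 86 + 75 = 324.
P(Channel=social | Outcome=view) = 86/324 = 0.2654.

0.2654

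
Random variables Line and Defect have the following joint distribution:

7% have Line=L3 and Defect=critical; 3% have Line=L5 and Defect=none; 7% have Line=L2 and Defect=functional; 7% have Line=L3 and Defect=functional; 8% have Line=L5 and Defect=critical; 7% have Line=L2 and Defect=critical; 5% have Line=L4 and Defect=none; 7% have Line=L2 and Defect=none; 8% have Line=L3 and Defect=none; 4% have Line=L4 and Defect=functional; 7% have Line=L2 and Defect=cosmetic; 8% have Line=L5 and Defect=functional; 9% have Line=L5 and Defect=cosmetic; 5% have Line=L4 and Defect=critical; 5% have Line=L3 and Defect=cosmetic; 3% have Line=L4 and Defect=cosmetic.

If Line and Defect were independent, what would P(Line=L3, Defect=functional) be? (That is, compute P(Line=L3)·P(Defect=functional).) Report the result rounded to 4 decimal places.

0.0702

P(Line=L3) = 0.08 + 0.05 + 0.07 + 0.07 = 0.27.
P(Defect=functional) = 0.07 + 0.07 + 0.04 + 0.08 = 0.26.
Product: 0.27 × 0.26 = 0.0702.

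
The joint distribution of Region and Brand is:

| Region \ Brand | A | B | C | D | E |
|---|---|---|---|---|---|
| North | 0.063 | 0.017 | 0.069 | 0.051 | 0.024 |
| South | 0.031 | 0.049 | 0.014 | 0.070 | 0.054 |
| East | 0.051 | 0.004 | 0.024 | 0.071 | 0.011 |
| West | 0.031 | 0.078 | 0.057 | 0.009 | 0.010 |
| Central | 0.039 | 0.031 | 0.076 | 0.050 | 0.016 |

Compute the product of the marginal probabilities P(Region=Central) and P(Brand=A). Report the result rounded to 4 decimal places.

P(Region=Central) = 0.039 + 0.031 + 0.076 + 0.050 + 0.016 = 0.212.
P(Brand=A) = 0.063 + 0.031 + 0.051 + 0.031 + 0.039 = 0.215.
Product: 0.212 × 0.215 = 0.0456.

0.0456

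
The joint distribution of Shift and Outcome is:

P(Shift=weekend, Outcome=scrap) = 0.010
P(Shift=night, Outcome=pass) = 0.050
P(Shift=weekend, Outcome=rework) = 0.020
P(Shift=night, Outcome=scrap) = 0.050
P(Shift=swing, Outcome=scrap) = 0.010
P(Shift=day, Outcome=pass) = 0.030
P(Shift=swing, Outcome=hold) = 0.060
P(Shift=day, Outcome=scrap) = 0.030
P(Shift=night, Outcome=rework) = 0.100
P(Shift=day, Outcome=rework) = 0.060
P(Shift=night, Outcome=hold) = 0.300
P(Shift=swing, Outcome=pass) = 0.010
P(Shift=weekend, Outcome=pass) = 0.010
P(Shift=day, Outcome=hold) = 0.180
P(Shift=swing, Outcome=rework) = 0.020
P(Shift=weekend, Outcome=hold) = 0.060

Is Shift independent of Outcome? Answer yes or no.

Every cell satisfies P(Shift,Outcome) = P(Shift)·P(Outcome). For instance P(Shift=weekend) = 0.100, P(Outcome=pass) = 0.100, and 0.100×0.100 = 0.010 matches the joint entry. So Shift and Outcome are independent.

yes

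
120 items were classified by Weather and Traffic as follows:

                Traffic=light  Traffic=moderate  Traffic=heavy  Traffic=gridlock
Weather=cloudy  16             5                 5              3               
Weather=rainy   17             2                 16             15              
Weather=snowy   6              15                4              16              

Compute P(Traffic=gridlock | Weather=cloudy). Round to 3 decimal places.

Total with Weather=cloudy: 16 + 5 + 5 + 3 = 29.
P(Traffic=gridlock | Weather=cloudy) = 3/29 = 0.103.

0.103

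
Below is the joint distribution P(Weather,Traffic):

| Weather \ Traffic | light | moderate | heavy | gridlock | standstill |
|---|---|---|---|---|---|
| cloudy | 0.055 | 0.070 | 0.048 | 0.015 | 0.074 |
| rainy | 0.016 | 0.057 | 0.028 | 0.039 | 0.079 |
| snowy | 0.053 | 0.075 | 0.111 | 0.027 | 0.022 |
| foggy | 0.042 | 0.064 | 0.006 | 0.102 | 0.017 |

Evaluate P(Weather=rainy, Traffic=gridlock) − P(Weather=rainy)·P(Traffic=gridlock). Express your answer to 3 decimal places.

P(Weather=rainy) = 0.016 + 0.057 + 0.028 + 0.039 + 0.079 = 0.219.
P(Traffic=gridlock) = 0.015 + 0.039 + 0.027 + 0.102 = 0.183.
P(Weather=rainy, Traffic=gridlock) − P(Weather=rainy)P(Traffic=gridlock) = 0.039 − 0.219×0.183 = -0.001.

-0.001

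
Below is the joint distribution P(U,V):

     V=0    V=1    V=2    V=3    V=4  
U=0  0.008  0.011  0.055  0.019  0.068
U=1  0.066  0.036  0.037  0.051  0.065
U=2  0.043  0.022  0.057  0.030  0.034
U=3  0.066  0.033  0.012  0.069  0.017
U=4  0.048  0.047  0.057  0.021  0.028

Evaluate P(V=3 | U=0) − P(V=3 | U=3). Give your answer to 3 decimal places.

-0.232

P(U=0) = 0.008 + 0.011 + 0.055 + 0.019 + 0.068 = 0.161; P(V=3 | U=0) = 0.019/0.161 = 0.1180.
P(U=3) = 0.066 + 0.033 + 0.012 + 0.069 + 0.017 = 0.197; P(V=3 | U=3) = 0.069/0.197 = 0.3503.
Difference = -0.232.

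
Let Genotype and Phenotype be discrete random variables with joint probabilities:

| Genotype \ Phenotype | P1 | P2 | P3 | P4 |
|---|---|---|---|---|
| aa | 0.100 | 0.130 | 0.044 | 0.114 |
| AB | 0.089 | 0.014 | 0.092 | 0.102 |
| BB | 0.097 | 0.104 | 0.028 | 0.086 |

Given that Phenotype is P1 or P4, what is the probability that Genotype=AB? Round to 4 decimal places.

P(Phenotype=P1) = 0.100 + 0.089 + 0.097 = 0.286.
P(Phenotype=P4) = 0.114 + 0.102 + 0.086 = 0.302.
P(Phenotype ∈ {P1, P4}) = 0.286 + 0.302 = 0.588; P(Genotype=AB, Phenotype ∈ {P1, P4}) = 0.089 + 0.102 = 0.191.
P(Genotype=AB | Phenotype ∈ {P1, P4}) = 0.191/0.588 = 0.3248.

0.3248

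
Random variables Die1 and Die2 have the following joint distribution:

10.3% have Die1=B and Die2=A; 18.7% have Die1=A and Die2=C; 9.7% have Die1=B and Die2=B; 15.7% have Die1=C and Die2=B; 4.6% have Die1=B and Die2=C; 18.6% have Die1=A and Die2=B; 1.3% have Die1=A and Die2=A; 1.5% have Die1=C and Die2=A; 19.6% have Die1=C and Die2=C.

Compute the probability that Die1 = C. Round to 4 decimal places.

P(Die1=C) = 0.015 + 0.157 + 0.196 = 0.368.

0.3680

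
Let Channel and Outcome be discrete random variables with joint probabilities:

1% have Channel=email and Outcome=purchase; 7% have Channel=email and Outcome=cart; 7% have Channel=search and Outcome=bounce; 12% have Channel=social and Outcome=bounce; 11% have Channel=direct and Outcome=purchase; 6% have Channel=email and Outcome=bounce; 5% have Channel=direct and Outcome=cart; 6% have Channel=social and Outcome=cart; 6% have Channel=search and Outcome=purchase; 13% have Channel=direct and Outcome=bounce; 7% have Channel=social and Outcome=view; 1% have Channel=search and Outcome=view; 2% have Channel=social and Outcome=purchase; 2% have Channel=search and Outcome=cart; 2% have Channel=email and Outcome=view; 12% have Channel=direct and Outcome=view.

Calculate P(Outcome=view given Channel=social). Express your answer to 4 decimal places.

0.2593

P(Channel=social) = 0.12 + 0.07 + 0.06 + 0.02 = 0.27.
P(Outcome=view | Channel=social) = 0.07/0.27 = 0.2593.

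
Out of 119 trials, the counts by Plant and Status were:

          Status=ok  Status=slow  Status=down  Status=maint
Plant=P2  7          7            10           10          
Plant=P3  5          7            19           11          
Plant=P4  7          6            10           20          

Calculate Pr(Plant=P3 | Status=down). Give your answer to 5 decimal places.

Total with Status=down: 10 + 19 + 10 = 39.
P(Plant=P3 | Status=down) = 19/39 = 0.48718.

0.48718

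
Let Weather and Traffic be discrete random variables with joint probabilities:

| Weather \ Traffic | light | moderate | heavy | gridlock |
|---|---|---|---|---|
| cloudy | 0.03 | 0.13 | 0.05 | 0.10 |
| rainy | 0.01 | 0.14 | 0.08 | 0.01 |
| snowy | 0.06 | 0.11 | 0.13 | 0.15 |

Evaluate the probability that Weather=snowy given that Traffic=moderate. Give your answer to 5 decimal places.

P(Traffic=moderate) = 0.13 + 0.14 + 0.11 = 0.38.
P(Weather=snowy | Traffic=moderate) = 0.11/0.38 = 0.28947.

0.28947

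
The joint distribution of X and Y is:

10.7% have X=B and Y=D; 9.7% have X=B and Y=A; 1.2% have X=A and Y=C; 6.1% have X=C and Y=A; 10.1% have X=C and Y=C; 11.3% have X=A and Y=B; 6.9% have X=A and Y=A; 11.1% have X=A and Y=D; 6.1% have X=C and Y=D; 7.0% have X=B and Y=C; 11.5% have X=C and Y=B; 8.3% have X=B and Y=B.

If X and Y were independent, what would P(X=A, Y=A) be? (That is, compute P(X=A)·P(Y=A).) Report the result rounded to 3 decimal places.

0.069

P(X=A) = 0.069 + 0.113 + 0.012 + 0.111 = 0.305.
P(Y=A) = 0.069 + 0.097 + 0.061 = 0.227.
Product: 0.305 × 0.227 = 0.069.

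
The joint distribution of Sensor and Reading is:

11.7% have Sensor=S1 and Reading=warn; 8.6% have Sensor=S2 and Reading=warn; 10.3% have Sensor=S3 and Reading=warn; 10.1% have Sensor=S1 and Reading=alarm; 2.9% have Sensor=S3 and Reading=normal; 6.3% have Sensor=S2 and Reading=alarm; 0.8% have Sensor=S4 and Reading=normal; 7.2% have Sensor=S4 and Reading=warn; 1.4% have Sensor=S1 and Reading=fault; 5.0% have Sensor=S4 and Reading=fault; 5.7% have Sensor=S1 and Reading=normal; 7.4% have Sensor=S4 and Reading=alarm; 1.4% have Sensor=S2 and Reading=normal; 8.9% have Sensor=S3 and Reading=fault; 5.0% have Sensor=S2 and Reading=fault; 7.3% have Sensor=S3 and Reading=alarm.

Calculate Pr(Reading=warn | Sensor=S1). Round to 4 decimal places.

P(Sensor=S1) = 0.057 + 0.117 + 0.101 + 0.014 = 0.289.
P(Reading=warn | Sensor=S1) = 0.117/0.289 = 0.4048.

0.4048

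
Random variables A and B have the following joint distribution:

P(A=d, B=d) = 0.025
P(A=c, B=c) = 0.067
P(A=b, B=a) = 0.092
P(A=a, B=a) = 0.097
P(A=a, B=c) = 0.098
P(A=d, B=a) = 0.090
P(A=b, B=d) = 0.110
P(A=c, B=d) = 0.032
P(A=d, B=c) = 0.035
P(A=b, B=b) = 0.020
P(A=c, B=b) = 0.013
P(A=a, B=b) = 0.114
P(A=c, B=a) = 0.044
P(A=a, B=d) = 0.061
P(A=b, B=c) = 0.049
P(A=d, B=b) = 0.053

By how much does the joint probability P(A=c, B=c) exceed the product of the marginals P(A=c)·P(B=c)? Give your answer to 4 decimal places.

0.0282

P(A=c) = 0.044 + 0.013 + 0.067 + 0.032 = 0.156.
P(B=c) = 0.098 + 0.049 + 0.067 + 0.035 = 0.249.
P(A=c, B=c) − P(A=c)P(B=c) = 0.067 − 0.156×0.249 = 0.0282.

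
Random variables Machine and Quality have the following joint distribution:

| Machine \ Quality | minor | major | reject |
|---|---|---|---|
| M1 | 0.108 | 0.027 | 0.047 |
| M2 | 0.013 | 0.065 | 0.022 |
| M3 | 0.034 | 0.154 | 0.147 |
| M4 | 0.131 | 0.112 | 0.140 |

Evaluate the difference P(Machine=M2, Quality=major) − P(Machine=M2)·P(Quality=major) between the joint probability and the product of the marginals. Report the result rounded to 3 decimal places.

P(Machine=M2) = 0.013 + 0.065 + 0.022 = 0.100.
P(Quality=major) = 0.027 + 0.065 + 0.154 + 0.112 = 0.358.
P(Machine=M2, Quality=major) − P(Machine=M2)P(Quality=major) = 0.065 − 0.100×0.358 = 0.029.

0.029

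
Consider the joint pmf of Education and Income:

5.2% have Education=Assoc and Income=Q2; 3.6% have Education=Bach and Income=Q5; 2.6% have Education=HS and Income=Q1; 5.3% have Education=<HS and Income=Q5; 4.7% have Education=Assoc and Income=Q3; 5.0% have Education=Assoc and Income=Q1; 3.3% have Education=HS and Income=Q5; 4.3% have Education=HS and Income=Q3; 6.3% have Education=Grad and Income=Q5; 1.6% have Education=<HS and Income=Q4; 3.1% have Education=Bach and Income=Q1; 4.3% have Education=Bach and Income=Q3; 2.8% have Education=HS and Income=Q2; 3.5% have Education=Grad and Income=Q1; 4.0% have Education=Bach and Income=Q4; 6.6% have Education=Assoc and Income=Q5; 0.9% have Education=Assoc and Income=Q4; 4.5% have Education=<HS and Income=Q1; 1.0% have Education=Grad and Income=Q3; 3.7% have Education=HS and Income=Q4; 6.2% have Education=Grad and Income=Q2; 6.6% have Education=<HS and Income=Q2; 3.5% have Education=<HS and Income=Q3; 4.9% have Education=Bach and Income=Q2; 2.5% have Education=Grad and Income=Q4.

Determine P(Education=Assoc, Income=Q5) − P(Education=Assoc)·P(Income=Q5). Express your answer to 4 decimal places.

0.0098

P(Education=Assoc) = 0.050 + 0.052 + 0.047 + 0.009 + 0.066 = 0.224.
P(Income=Q5) = 0.053 + 0.033 + 0.066 + 0.036 + 0.063 = 0.251.
P(Education=Assoc, Income=Q5) − P(Education=Assoc)P(Income=Q5) = 0.066 − 0.224×0.251 = 0.0098.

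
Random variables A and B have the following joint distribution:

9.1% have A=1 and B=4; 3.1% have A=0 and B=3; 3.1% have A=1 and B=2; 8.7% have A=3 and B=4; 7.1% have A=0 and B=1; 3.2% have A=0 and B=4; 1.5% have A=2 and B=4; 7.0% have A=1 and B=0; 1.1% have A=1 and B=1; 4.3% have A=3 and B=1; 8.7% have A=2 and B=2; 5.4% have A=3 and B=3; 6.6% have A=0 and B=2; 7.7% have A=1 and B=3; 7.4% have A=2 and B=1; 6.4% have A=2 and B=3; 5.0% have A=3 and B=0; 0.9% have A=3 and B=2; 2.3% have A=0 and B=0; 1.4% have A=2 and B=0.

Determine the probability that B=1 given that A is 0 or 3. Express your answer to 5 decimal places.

P(A=0) = 0.023 + 0.071 + 0.066 + 0.031 + 0.032 = 0.223.
P(A=3) = 0.050 + 0.043 + 0.009 + 0.054 + 0.087 = 0.243.
P(A ∈ {0, 3}) = 0.223 + 0.243 = 0.466; P(B=1, A ∈ {0, 3}) = 0.071 + 0.043 = 0.114.
P(B=1 | A ∈ {0, 3}) = 0.114/0.466 = 0.24464.

0.24464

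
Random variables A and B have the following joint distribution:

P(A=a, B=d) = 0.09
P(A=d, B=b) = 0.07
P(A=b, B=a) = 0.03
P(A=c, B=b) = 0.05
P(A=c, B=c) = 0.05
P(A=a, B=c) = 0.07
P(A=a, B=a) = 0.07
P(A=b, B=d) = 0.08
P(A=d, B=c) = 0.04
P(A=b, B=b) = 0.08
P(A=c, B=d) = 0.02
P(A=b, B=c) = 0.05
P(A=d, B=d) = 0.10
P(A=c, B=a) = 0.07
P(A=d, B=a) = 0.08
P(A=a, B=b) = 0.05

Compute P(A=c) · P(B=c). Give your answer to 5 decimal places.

P(A=c) = 0.07 + 0.05 + 0.05 + 0.02 = 0.19.
P(B=c) = 0.07 + 0.05 + 0.05 + 0.04 = 0.21.
Product: 0.19 × 0.21 = 0.03990.

0.03990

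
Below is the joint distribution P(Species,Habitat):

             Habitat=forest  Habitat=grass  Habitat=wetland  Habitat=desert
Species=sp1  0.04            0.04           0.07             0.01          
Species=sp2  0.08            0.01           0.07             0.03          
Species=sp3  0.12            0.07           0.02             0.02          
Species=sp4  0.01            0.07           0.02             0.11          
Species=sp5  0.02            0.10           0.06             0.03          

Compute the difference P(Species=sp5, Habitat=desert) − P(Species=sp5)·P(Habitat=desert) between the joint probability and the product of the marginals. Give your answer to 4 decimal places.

P(Species=sp5) = 0.02 + 0.10 + 0.06 + 0.03 = 0.21.
P(Habitat=desert) = 0.01 + 0.03 + 0.02 + 0.11 + 0.03 = 0.20.
P(Species=sp5, Habitat=desert) − P(Species=sp5)P(Habitat=desert) = 0.03 − 0.21×0.20 = -0.0120.

-0.0120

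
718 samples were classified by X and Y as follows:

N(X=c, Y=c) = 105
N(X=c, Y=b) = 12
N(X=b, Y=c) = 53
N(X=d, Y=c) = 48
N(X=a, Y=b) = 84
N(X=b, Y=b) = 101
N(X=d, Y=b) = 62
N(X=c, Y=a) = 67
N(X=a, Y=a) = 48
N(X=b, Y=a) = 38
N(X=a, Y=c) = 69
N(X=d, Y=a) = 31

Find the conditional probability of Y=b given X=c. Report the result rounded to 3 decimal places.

Total with X=c: 67 + 12 + 105 = 184.
P(Y=b | X=c) = 12/184 = 0.065.

0.065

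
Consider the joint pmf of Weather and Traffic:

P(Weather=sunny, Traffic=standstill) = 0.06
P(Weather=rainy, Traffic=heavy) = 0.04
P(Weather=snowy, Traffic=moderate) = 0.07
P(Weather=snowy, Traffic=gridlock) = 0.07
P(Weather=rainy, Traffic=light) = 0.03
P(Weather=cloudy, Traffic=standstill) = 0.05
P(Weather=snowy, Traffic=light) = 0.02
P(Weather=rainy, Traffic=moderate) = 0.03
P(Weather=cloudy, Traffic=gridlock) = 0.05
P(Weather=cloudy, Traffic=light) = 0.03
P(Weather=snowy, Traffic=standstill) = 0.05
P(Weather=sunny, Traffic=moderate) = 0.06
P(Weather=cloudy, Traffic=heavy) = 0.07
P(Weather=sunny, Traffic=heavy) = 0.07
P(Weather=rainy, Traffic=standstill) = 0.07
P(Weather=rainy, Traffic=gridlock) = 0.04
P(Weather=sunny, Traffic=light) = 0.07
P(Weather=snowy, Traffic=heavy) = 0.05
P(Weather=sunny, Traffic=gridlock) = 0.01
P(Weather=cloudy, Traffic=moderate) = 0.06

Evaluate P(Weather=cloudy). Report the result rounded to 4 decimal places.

0.2600

P(Weather=cloudy) = 0.03 + 0.06 + 0.07 + 0.05 + 0.05 = 0.26.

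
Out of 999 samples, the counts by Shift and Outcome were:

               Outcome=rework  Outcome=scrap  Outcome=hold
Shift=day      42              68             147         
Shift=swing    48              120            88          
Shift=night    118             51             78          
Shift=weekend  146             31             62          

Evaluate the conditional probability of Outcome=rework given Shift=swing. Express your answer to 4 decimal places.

0.1875

Total with Shift=swing: 48 + 120 + 88 = 256.
P(Outcome=rework | Shift=swing) = 48/256 = 0.1875.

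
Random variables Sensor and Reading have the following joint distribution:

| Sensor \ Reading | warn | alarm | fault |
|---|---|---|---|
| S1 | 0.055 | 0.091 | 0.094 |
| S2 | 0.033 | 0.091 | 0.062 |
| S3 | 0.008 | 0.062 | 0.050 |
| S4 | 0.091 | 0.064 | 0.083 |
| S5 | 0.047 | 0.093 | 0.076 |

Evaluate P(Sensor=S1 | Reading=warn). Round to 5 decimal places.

P(Reading=warn) = 0.055 + 0.033 + 0.008 + 0.091 + 0.047 = 0.234.
P(Sensor=S1 | Reading=warn) = 0.055/0.234 = 0.23504.

0.23504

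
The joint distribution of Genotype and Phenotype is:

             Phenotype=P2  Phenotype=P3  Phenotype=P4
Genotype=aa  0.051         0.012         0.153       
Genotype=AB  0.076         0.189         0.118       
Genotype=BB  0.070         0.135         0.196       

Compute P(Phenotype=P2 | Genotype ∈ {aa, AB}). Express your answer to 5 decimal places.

0.21202

P(Genotype=aa) = 0.051 + 0.012 + 0.153 = 0.216.
P(Genotype=AB) = 0.076 + 0.189 + 0.118 = 0.383.
P(Genotype ∈ {aa, AB}) = 0.216 + 0.383 = 0.599; P(Phenotype=P2, Genotype ∈ {aa, AB}) = 0.051 + 0.076 = 0.127.
P(Phenotype=P2 | Genotype ∈ {aa, AB}) = 0.127/0.599 = 0.21202.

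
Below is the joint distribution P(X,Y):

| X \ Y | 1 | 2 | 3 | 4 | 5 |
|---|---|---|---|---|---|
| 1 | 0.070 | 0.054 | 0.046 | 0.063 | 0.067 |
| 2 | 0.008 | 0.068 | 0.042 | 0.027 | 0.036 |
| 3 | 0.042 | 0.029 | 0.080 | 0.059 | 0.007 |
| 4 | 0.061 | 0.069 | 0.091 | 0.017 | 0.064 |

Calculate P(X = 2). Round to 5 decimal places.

P(X=2) = 0.008 + 0.068 + 0.042 + 0.027 + 0.036 = 0.181.

0.18100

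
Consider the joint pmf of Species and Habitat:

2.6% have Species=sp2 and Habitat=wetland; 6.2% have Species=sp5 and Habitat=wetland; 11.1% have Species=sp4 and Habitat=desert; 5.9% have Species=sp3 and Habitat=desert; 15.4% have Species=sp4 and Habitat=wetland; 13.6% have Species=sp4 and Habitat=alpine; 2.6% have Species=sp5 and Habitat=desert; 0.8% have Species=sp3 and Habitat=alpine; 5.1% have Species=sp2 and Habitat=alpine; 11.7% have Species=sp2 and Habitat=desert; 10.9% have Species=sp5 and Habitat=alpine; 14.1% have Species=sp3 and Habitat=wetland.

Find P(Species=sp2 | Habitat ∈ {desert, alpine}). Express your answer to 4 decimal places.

P(Habitat=desert) = 0.117 + 0.059 + 0.111 + 0.026 = 0.313.
P(Habitat=alpine) = 0.051 + 0.008 + 0.136 + 0.109 = 0.304.
P(Habitat ∈ {desert, alpine}) = 0.313 + 0.304 = 0.617; P(Species=sp2, Habitat ∈ {desert, alpine}) = 0.117 + 0.051 = 0.168.
P(Species=sp2 | Habitat ∈ {desert, alpine}) = 0.168/0.617 = 0.2723.

0.2723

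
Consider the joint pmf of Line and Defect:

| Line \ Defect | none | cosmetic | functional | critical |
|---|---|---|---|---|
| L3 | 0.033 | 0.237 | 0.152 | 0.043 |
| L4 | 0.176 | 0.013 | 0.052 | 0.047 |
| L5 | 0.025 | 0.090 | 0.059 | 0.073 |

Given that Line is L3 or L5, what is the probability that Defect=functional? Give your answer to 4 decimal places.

0.2963

P(Line=L3) = 0.033 + 0.237 + 0.152 + 0.043 = 0.465.
P(Line=L5) = 0.025 + 0.090 + 0.059 + 0.073 = 0.247.
P(Line ∈ {L3, L5}) = 0.465 + 0.247 = 0.712; P(Defect=functional, Line ∈ {L3, L5}) = 0.152 + 0.059 = 0.211.
P(Defect=functional | Line ∈ {L3, L5}) = 0.211/0.712 = 0.2963.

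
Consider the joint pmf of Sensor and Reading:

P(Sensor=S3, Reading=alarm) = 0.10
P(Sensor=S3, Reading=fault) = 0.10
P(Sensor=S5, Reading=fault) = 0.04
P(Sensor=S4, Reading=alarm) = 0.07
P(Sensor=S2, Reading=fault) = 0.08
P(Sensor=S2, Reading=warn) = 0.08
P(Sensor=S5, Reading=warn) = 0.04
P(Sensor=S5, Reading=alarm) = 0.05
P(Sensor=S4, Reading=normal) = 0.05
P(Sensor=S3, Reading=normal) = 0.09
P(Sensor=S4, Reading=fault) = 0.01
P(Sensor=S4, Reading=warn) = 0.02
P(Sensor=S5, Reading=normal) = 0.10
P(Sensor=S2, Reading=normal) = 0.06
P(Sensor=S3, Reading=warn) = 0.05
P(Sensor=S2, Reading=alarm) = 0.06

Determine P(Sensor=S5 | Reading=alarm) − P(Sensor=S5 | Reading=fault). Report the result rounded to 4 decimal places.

0.0047

P(Reading=alarm) = 0.06 + 0.10 + 0.07 + 0.05 = 0.28; P(Sensor=S5 | Reading=alarm) = 0.05/0.28 = 0.17857.
P(Reading=fault) = 0.08 + 0.10 + 0.01 + 0.04 = 0.23; P(Sensor=S5 | Reading=fault) = 0.04/0.23 = 0.17391.
Difference = 0.0047.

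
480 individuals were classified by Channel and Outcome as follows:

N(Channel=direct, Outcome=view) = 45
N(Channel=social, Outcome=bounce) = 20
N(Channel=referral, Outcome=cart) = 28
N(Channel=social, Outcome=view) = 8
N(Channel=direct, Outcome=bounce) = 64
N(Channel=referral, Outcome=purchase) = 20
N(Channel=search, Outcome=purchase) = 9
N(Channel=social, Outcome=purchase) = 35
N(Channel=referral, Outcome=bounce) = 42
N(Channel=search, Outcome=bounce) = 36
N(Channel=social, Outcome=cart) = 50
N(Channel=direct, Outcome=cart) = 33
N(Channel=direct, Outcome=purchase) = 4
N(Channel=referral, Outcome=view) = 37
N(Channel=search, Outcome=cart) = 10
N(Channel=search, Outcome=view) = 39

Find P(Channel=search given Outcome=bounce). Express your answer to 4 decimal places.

0.2222

Total with Outcome=bounce: 36 + 20 + 64 + 42 = 162.
P(Channel=search | Outcome=bounce) = 36/162 = 0.2222.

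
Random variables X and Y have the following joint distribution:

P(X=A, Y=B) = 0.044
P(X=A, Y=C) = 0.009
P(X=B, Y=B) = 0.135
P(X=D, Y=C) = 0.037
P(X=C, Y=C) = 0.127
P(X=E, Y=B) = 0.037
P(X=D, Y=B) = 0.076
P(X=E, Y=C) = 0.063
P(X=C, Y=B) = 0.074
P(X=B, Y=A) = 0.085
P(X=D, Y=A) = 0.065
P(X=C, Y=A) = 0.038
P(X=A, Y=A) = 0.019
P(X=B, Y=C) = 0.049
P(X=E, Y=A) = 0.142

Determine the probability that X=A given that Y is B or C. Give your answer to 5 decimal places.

P(Y=B) = 0.044 + 0.135 + 0.074 + 0.076 + 0.037 = 0.366.
P(Y=C) = 0.009 + 0.049 + 0.127 + 0.037 + 0.063 = 0.285.
P(Y ∈ {B, C}) = 0.366 + 0.285 = 0.651; P(X=A, Y ∈ {B, C}) = 0.044 + 0.009 = 0.053.
P(X=A | Y ∈ {B, C}) = 0.053/0.651 = 0.08141.

0.08141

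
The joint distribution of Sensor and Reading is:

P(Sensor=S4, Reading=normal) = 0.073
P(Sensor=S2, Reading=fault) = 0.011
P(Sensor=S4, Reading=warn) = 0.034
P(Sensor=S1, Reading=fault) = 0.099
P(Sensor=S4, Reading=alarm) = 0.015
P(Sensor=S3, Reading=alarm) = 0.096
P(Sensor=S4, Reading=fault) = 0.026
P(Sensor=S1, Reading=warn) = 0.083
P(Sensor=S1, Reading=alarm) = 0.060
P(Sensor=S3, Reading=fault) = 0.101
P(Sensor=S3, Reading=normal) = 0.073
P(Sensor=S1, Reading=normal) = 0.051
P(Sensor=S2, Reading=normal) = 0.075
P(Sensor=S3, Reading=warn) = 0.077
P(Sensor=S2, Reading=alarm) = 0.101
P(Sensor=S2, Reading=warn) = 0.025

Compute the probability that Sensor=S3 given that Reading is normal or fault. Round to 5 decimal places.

P(Reading=normal) = 0.051 + 0.075 + 0.073 + 0.073 = 0.272.
P(Reading=fault) = 0.099 + 0.011 + 0.101 + 0.026 = 0.237.
P(Reading ∈ {normal, fault}) = 0.272 + 0.237 = 0.509; P(Sensor=S3, Reading ∈ {normal, fault}) = 0.073 + 0.101 = 0.174.
P(Sensor=S3 | Reading ∈ {normal, fault}) = 0.174/0.509 = 0.34185.

0.34185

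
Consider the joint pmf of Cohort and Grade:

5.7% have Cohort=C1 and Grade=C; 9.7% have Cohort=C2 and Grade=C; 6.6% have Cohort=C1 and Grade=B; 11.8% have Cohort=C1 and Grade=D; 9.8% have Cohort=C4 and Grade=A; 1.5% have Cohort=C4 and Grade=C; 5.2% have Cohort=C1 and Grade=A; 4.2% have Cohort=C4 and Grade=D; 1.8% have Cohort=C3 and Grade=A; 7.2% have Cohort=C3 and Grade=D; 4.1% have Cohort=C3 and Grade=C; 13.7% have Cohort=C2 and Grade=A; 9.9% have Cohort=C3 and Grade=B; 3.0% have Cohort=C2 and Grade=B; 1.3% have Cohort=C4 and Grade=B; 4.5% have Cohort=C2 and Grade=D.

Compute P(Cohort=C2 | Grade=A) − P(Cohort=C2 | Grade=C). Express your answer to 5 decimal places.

P(Grade=A) = 0.052 + 0.137 + 0.018 + 0.098 = 0.305; P(Cohort=C2 | Grade=A) = 0.137/0.305 = 0.449180.
P(Grade=C) = 0.057 + 0.097 + 0.041 + 0.015 = 0.210; P(Cohort=C2 | Grade=C) = 0.097/0.210 = 0.461905.
Difference = -0.01272.

-0.01272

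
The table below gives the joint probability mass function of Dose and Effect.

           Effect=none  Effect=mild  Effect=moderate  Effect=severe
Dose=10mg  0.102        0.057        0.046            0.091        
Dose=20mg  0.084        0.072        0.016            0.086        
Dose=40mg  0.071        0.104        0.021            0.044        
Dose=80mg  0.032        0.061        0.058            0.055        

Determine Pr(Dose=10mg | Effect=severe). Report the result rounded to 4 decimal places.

0.3297

P(Effect=severe) = 0.091 + 0.086 + 0.044 + 0.055 = 0.276.
P(Dose=10mg | Effect=severe) = 0.091/0.276 = 0.3297.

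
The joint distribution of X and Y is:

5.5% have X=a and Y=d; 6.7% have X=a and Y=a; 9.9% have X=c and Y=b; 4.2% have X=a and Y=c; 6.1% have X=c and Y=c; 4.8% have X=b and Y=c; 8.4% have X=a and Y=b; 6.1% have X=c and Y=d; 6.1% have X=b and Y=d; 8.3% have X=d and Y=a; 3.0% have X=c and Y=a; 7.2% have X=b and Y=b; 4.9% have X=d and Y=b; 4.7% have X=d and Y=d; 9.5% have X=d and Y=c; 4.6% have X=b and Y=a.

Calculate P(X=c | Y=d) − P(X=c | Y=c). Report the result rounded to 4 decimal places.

P(Y=d) = 0.055 + 0.061 + 0.061 + 0.047 = 0.224; P(X=c | Y=d) = 0.061/0.224 = 0.27232.
P(Y=c) = 0.042 + 0.048 + 0.061 + 0.095 = 0.246; P(X=c | Y=c) = 0.061/0.246 = 0.24797.
Difference = 0.0244.

0.0244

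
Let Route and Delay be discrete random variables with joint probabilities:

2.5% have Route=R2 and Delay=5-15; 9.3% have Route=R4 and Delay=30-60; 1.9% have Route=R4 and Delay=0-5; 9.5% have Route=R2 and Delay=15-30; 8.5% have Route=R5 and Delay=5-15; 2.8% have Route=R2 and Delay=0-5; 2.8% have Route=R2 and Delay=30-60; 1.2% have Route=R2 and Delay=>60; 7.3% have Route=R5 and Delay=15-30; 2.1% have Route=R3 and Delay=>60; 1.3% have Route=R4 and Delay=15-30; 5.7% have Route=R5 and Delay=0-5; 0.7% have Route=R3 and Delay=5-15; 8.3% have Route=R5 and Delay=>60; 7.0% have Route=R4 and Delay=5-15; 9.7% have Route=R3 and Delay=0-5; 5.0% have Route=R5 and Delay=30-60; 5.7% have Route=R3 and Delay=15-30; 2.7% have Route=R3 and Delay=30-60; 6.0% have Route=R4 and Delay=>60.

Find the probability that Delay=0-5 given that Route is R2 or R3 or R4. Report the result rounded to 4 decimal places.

P(Route=R2) = 0.028 + 0.025 + 0.095 + 0.028 + 0.012 = 0.188.
P(Route=R3) = 0.097 + 0.007 + 0.057 + 0.027 + 0.021 = 0.209.
P(Route=R4) = 0.019 + 0.070 + 0.013 + 0.093 + 0.060 = 0.255.
P(Route ∈ {R2, R3, R4}) = 0.188 + 0.209 + 0.255 = 0.652; P(Delay=0-5, Route ∈ {R2, R3, R4}) = 0.028 + 0.097 + 0.019 = 0.144.
P(Delay=0-5 | Route ∈ {R2, R3, R4}) = 0.144/0.652 = 0.2209.

0.2209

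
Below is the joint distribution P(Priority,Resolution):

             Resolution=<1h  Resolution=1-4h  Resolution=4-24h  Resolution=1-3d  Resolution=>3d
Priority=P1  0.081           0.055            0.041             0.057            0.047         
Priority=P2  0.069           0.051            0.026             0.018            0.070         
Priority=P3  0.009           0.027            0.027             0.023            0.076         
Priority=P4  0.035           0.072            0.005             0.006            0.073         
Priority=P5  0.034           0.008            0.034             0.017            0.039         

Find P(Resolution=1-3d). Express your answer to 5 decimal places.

0.12100

P(Resolution=1-3d) = 0.057 + 0.018 + 0.023 + 0.006 + 0.017 = 0.121.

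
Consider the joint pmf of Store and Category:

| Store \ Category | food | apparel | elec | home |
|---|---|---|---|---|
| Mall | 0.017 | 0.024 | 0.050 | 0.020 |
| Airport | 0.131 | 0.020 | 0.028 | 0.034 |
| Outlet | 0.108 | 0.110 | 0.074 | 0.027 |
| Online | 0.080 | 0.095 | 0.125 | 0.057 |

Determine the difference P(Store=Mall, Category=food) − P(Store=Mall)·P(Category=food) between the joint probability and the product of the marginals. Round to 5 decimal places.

P(Store=Mall) = 0.017 + 0.024 + 0.050 + 0.020 = 0.111.
P(Category=food) = 0.017 + 0.131 + 0.108 + 0.080 = 0.336.
P(Store=Mall, Category=food) − P(Store=Mall)P(Category=food) = 0.017 − 0.111×0.336 = -0.02030.

-0.02030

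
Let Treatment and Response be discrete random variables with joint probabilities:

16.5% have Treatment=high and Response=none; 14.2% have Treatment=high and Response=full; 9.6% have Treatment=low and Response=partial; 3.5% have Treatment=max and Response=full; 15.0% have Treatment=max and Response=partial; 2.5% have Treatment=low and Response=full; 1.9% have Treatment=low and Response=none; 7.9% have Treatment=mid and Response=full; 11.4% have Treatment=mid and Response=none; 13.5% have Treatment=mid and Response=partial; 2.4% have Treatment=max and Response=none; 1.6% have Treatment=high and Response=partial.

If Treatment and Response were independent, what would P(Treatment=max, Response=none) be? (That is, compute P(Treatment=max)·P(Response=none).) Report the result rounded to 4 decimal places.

P(Treatment=max) = 0.024 + 0.150 + 0.035 = 0.209.
P(Response=none) = 0.019 + 0.114 + 0.165 + 0.024 = 0.322.
Product: 0.209 × 0.322 = 0.0673.

0.0673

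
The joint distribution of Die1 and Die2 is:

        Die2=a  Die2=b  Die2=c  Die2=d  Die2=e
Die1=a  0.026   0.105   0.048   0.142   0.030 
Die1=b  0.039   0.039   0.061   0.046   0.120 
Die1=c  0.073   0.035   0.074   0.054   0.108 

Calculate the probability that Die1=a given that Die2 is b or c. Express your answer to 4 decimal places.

P(Die2=b) = 0.105 + 0.039 + 0.035 = 0.179.
P(Die2=c) = 0.048 + 0.061 + 0.074 = 0.183.
P(Die2 ∈ {b, c}) = 0.179 + 0.183 = 0.362; P(Die1=a, Die2 ∈ {b, c}) = 0.105 + 0.048 = 0.153.
P(Die1=a | Die2 ∈ {b, c}) = 0.153/0.362 = 0.4227.

0.4227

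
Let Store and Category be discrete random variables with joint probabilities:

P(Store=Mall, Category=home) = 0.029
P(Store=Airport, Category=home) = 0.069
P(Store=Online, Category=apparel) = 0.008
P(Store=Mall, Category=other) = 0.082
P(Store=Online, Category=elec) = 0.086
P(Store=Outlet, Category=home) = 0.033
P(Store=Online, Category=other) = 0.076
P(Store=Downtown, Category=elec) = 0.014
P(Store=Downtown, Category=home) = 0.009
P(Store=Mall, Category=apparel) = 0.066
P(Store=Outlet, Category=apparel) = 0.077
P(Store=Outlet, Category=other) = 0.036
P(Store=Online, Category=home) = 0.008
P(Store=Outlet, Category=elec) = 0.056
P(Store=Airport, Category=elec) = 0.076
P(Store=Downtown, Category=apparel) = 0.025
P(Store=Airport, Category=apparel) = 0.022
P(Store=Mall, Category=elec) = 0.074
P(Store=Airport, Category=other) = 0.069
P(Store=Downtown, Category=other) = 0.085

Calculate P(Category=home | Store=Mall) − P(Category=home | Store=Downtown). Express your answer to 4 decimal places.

P(Store=Mall) = 0.066 + 0.074 + 0.029 + 0.082 = 0.251; P(Category=home | Store=Mall) = 0.029/0.251 = 0.11554.
P(Store=Downtown) = 0.025 + 0.014 + 0.009 + 0.085 = 0.133; P(Category=home | Store=Downtown) = 0.009/0.133 = 0.06767.
Difference = 0.0479.

0.0479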